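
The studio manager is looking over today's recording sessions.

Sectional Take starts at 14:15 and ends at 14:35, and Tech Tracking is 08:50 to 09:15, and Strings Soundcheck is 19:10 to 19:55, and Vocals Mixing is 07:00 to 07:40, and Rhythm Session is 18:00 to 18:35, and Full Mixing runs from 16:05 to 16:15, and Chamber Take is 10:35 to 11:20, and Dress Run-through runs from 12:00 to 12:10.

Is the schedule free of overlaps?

Yes

Two intervals overlap when each starts before the other ends.
Sorted by start: Vocals Mixing, Tech Tracking, Chamber Take, Dress Run-through, Sectional Take, Full Mixing, Rhythm Session, Strings Soundcheck.
Tech Tracking starts after Vocals Mixing ends, so nothing later overlaps Vocals Mixing either.
Chamber Take starts after Tech Tracking ends, so nothing later overlaps Tech Tracking either.
Dress Run-through starts after Chamber Take ends, so nothing later overlaps Chamber Take either.
Sectional Take starts after Dress Run-through ends, so nothing later overlaps Dress Run-through either.
Full Mixing starts after Sectional Take ends, so nothing later overlaps Sectional Take either.
Rhythm Session starts after Full Mixing ends, so nothing later overlaps Full Mixing either.
Strings Soundcheck starts after Rhythm Session ends.
Every pair is clear; the schedule has no overlaps.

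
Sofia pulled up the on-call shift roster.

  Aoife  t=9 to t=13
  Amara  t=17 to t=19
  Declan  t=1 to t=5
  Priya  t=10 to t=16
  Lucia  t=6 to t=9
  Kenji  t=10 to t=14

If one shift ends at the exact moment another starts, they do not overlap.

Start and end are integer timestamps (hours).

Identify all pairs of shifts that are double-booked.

Check each pair: they overlap iff neither finishes before the other starts.
Sorted by start: Declan, Lucia, Aoife, Priya, Kenji, Amara.
Lucia starts after Declan ends, so nothing later overlaps Declan either.
Aoife starts exactly when Lucia ends (back-to-back, no overlap), so nothing later overlaps Lucia either.
Priya starts before Aoife ends → Aoife and Priya overlap.
Kenji starts before Aoife ends → Aoife and Kenji overlap.
Amara starts after Aoife ends.
Kenji starts before Priya ends → Priya and Kenji overlap.
Amara starts after Priya ends.
Amara starts after Kenji ends.

Aoife & Kenji, Aoife & Priya, Kenji & Priya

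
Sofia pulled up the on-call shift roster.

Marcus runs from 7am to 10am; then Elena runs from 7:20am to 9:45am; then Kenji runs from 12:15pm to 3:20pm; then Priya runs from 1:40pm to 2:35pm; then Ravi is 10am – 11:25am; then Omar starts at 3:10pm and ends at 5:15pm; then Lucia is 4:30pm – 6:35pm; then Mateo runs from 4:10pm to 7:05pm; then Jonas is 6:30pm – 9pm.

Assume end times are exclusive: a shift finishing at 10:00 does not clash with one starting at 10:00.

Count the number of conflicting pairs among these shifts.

Check each pair: they overlap iff neither finishes before the other starts.
Sorted by start: Marcus, Elena, Ravi, Kenji, Priya, Omar, Mateo, Lucia, Jonas.
Elena starts before Marcus ends → Marcus and Elena overlap.
Ravi starts exactly when Marcus ends (back-to-back, no overlap); Marcus is clear from here.
Ravi starts after Elena ends; Elena is clear from here.
Kenji starts after Ravi ends; Ravi is clear from here.
Priya starts before Kenji ends → Kenji and Priya overlap.
Omar starts before Kenji ends → Kenji and Omar overlap.
Mateo starts after Kenji ends; Kenji is clear from here.
Omar starts after Priya ends; Priya is clear from here.
Mateo starts before Omar ends → Omar and Mateo overlap.
Lucia starts before Omar ends → Omar and Lucia overlap.
Jonas starts after Omar ends.
Lucia starts before Mateo ends → Mateo and Lucia overlap.
Jonas starts before Mateo ends → Mateo and Jonas overlap.
Jonas starts before Lucia ends → Lucia and Jonas overlap.
Overlapping pairs: Elena & Marcus, Jonas & Lucia, Jonas & Mateo, Kenji & Omar, Kenji & Priya, Lucia & Mateo, Lucia & Omar, Mateo & Omar — 8 in total.

8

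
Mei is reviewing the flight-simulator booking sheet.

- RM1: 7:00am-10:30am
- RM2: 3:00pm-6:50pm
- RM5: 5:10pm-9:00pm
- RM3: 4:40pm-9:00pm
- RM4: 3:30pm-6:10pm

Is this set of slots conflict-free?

Sorted by start: RM1, RM2, RM4, RM3, RM5.
RM2 starts after RM1 ends, so RM1 has no further overlaps.
RM4 starts before RM2 ends → RM2 and RM4 overlap.
That's a conflict, so the schedule is not conflict-free.

No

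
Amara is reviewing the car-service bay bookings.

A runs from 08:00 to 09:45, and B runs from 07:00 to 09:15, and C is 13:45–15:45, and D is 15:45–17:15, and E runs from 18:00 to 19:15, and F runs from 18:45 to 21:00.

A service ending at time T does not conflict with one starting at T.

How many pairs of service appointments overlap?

Sorted by start: B, A, C, D, E, F.
A starts before B ends → B and A overlap.
C starts after B ends — done with B.
C starts after A ends — done with A.
D starts exactly when C ends (back-to-back, no overlap) — done with C.
E starts after D ends — done with D.
F starts before E ends → E and F overlap.
Overlapping pairs: A & B, E & F — 2 in total.

2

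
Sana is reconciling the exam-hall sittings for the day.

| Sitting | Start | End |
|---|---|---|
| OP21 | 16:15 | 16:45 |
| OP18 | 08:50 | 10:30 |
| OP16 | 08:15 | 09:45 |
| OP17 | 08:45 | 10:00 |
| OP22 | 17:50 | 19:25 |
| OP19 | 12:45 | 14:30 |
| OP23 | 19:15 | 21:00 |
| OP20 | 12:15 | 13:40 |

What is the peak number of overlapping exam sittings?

3

Sweep the timeline, counting +1 at each start and −1 at each end (ends before starts at a tie):
08:15 start OP16 → 1
08:45 start OP17 → 2
08:50 start OP18 → 3
09:45 end OP16 → 2
10:00 end OP17 → 1
10:30 end OP18 → 0
12:15 start OP20 → 1
12:45 start OP19 → 2
13:40 end OP20 → 1
14:30 end OP19 → 0
16:15 start OP21 → 1
16:45 end OP21 → 0
17:50 start OP22 → 1
19:15 start OP23 → 2
19:25 end OP22 → 1
21:00 end OP23 → 0
Peak is 3, at 08:50 (OP16, OP17, OP18).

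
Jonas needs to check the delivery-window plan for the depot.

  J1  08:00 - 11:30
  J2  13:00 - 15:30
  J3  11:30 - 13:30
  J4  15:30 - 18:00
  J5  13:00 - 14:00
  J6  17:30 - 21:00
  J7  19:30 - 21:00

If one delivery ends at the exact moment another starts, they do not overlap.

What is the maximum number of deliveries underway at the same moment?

3

Sort all start/end points and keep a running count:
08:00 start J1 → 1
11:30 end J1 → 0
11:30 start J3 → 1
13:00 start J2 → 2
13:00 start J5 → 3
13:30 end J3 → 2
14:00 end J5 → 1
15:30 end J2 → 0
15:30 start J4 → 1
17:30 start J6 → 2
18:00 end J4 → 1
19:30 start J7 → 2
21:00 end J6 → 1
21:00 end J7 → 0
Peak is 3, at 13:00 (J2, J3, J5).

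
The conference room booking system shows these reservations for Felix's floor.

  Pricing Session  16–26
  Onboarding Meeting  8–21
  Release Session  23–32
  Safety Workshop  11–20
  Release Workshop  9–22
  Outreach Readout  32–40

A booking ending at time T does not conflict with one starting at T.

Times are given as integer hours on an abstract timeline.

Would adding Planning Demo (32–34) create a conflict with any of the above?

Yes — it overlaps Outreach Readout

Onboarding Meeting: ends 21 at or before Planning Demo starts 32 → clear.
Release Workshop: ends 22 at or before Planning Demo starts 32 → clear.
Safety Workshop: ends 20 at or before Planning Demo starts 32 → clear.
Pricing Session: ends 26 at or before Planning Demo starts 32 → clear.
Release Session: ends 32 at or before Planning Demo starts 32 → clear.
Outreach Readout: starts 32 before Planning Demo ends 34, and ends 40 after Planning Demo starts 32 → overlap.
Planning Demo overlaps Outreach Readout.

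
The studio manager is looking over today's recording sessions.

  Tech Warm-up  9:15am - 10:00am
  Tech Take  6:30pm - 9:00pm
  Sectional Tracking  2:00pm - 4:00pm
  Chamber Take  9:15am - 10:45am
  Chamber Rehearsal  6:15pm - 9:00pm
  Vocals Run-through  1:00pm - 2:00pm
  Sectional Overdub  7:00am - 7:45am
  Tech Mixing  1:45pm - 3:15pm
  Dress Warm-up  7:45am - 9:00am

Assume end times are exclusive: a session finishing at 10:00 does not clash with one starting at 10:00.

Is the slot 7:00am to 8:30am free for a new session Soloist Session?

No — it overlaps Dress Warm-up, Sectional Overdub

Sectional Overdub: starts 7:00am before Soloist Session ends 8:30am, and ends 7:45am after Soloist Session starts 7:00am → overlap.
Dress Warm-up: starts 7:45am before Soloist Session ends 8:30am, and ends 9:00am after Soloist Session starts 7:00am → overlap.
Chamber Take: starts 9:15am at or after Soloist Session ends 8:30am → clear.
Tech Warm-up: starts 9:15am at or after Soloist Session ends 8:30am → clear.
Vocals Run-through: starts 1:00pm at or after Soloist Session ends 8:30am → clear.
Tech Mixing: starts 1:45pm at or after Soloist Session ends 8:30am → clear.
Sectional Tracking: starts 2:00pm at or after Soloist Session ends 8:30am → clear.
Chamber Rehearsal: starts 6:15pm at or after Soloist Session ends 8:30am → clear.
Tech Take: starts 6:30pm at or after Soloist Session ends 8:30am → clear.
Soloist Session overlaps Sectional Overdub, Dress Warm-up.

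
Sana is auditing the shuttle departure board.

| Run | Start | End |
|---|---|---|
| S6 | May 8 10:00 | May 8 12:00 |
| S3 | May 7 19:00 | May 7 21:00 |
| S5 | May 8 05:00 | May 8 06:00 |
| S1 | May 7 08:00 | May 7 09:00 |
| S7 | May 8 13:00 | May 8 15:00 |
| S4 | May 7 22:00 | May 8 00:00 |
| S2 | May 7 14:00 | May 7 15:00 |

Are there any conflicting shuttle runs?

Sorted by start: S1, S2, S3, S4, S5, S6, S7.
S2 starts after S1 ends — done with S1.
S3 starts after S2 ends — done with S2.
S4 starts after S3 ends — done with S3.
S5 starts after S4 ends — done with S4.
S6 starts after S5 ends — done with S5.
S7 starts after S6 ends.
Every pair is clear; the schedule has no overlaps.

No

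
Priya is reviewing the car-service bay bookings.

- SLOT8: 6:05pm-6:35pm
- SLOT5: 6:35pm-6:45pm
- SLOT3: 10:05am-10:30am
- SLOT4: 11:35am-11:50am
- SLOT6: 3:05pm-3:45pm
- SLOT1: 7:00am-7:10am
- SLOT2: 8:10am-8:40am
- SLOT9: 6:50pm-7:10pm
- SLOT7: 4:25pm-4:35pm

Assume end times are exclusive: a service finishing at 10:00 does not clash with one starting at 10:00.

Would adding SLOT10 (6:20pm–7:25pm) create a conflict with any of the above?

SLOT1: ends 7:10am at or before SLOT10 starts 6:20pm → clear.
SLOT2: ends 8:40am at or before SLOT10 starts 6:20pm → clear.
SLOT3: ends 10:30am at or before SLOT10 starts 6:20pm → clear.
SLOT4: ends 11:50am at or before SLOT10 starts 6:20pm → clear.
SLOT6: ends 3:45pm at or before SLOT10 starts 6:20pm → clear.
SLOT7: ends 4:35pm at or before SLOT10 starts 6:20pm → clear.
SLOT8: starts 6:05pm before SLOT10 ends 7:25pm, and ends 6:35pm after SLOT10 starts 6:20pm → overlap.
SLOT5: starts 6:35pm before SLOT10 ends 7:25pm, and ends 6:45pm after SLOT10 starts 6:20pm → overlap.
SLOT9: starts 6:50pm before SLOT10 ends 7:25pm, and ends 7:10pm after SLOT10 starts 6:20pm → overlap.
SLOT10 overlaps SLOT5, SLOT8, SLOT9.

Yes — it overlaps SLOT5, SLOT8, SLOT9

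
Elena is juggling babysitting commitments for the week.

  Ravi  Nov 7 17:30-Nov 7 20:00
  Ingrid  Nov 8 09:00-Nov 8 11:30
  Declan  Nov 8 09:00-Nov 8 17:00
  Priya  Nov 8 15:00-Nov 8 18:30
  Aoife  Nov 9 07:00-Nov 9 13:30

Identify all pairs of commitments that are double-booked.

Sorted by start: Ravi, Ingrid, Declan, Priya, Aoife.
Ingrid starts after Ravi ends, so Ravi has no further overlaps.
Declan starts before Ingrid ends → Ingrid and Declan overlap.
Priya starts after Ingrid ends, so Ingrid has no further overlaps.
Priya starts before Declan ends → Declan and Priya overlap.
Aoife starts after Declan ends.
Aoife starts after Priya ends.

Declan & Ingrid, Declan & Priya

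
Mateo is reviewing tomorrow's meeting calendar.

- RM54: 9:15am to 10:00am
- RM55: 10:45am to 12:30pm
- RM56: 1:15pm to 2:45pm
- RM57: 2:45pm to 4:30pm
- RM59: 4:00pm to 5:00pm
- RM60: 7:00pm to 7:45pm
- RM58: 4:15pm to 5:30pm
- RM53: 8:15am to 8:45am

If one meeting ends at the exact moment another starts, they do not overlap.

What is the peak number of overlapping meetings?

Walk through starts and ends in time order (an end at T is processed before a start at T):
8:15am start RM53 → 1
8:45am end RM53 → 0
9:15am start RM54 → 1
10:00am end RM54 → 0
10:45am start RM55 → 1
12:30pm end RM55 → 0
1:15pm start RM56 → 1
2:45pm end RM56 → 0
2:45pm start RM57 → 1
4:00pm start RM59 → 2
4:15pm start RM58 → 3
4:30pm end RM57 → 2
5:00pm end RM59 → 1
5:30pm end RM58 → 0
7:00pm start RM60 → 1
7:45pm end RM60 → 0
Peak is 3, at 4:15pm (RM57, RM58, RM59).

3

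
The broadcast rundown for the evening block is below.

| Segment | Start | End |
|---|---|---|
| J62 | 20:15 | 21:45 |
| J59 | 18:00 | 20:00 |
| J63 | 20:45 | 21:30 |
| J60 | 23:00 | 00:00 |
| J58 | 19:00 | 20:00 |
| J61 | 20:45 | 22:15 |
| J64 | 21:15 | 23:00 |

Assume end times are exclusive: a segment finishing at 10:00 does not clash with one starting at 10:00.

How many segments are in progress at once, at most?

4

Walk through starts and ends in time order (an end at T is processed before a start at T):
18:00 start J59 → 1
19:00 start J58 → 2
20:00 end J58 → 1
20:00 end J59 → 0
20:15 start J62 → 1
20:45 start J61 → 2
20:45 start J63 → 3
21:15 start J64 → 4
21:30 end J63 → 3
21:45 end J62 → 2
22:15 end J61 → 1
23:00 end J64 → 0
23:00 start J60 → 1
00:00 end J60 → 0
Peak is 4, at 21:15 (J61, J62, J63, J64).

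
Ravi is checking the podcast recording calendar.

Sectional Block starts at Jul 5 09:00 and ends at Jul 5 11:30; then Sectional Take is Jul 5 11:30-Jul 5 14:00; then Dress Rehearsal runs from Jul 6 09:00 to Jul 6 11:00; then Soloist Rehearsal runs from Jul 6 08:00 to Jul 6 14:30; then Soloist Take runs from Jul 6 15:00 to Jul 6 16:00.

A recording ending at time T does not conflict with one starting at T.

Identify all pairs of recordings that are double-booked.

Sorted by start: Sectional Block, Sectional Take, Soloist Rehearsal, Dress Rehearsal, Soloist Take.
Sectional Take starts exactly when Sectional Block ends (back-to-back, no overlap) — done with Sectional Block.
Soloist Rehearsal starts after Sectional Take ends — done with Sectional Take.
Dress Rehearsal starts before Soloist Rehearsal ends → Soloist Rehearsal and Dress Rehearsal overlap.
Soloist Take starts after Soloist Rehearsal ends.
Soloist Take starts after Dress Rehearsal ends.

Dress Rehearsal & Soloist Rehearsal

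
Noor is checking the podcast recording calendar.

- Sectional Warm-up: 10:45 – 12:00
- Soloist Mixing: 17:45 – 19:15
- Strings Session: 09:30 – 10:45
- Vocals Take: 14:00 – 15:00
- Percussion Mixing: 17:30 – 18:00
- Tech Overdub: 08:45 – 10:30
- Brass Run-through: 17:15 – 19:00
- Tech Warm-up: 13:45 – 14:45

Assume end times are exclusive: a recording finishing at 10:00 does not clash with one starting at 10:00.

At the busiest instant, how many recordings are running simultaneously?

Sweep the timeline, counting +1 at each start and −1 at each end (ends before starts at a tie):
08:45 start Tech Overdub → 1
09:30 start Strings Session → 2
10:30 end Tech Overdub → 1
10:45 end Strings Session → 0
10:45 start Sectional Warm-up → 1
12:00 end Sectional Warm-up → 0
13:45 start Tech Warm-up → 1
14:00 start Vocals Take → 2
14:45 end Tech Warm-up → 1
15:00 end Vocals Take → 0
17:15 start Brass Run-through → 1
17:30 start Percussion Mixing → 2
17:45 start Soloist Mixing → 3
18:00 end Percussion Mixing → 2
19:00 end Brass Run-through → 1
19:15 end Soloist Mixing → 0
Peak is 3, at 17:45 (Brass Run-through, Percussion Mixing, Soloist Mixing).

3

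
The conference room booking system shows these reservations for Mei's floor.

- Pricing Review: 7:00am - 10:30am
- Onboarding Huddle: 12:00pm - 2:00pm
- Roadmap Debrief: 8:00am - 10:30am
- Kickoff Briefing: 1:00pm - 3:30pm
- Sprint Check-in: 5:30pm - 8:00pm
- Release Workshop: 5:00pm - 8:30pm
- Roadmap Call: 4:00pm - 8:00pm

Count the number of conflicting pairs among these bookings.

5

Check each pair: they overlap iff neither finishes before the other starts.
Sorted by start: Pricing Review, Roadmap Debrief, Onboarding Huddle, Kickoff Briefing, Roadmap Call, Release Workshop, Sprint Check-in.
Roadmap Debrief starts before Pricing Review ends → Pricing Review and Roadmap Debrief overlap.
Onboarding Huddle starts after Pricing Review ends, so nothing later overlaps Pricing Review either.
Onboarding Huddle starts after Roadmap Debrief ends, so nothing later overlaps Roadmap Debrief either.
Kickoff Briefing starts before Onboarding Huddle ends → Onboarding Huddle and Kickoff Briefing overlap.
Roadmap Call starts after Onboarding Huddle ends, so nothing later overlaps Onboarding Huddle either.
Roadmap Call starts after Kickoff Briefing ends, so nothing later overlaps Kickoff Briefing either.
Release Workshop starts before Roadmap Call ends → Roadmap Call and Release Workshop overlap.
Sprint Check-in starts before Roadmap Call ends → Roadmap Call and Sprint Check-in overlap.
Sprint Check-in starts before Release Workshop ends → Release Workshop and Sprint Check-in overlap.
Overlapping pairs: Kickoff Briefing & Onboarding Huddle, Pricing Review & Roadmap Debrief, Release Workshop & Roadmap Call, Release Workshop & Sprint Check-in, Roadmap Call & Sprint Check-in — 5 in total.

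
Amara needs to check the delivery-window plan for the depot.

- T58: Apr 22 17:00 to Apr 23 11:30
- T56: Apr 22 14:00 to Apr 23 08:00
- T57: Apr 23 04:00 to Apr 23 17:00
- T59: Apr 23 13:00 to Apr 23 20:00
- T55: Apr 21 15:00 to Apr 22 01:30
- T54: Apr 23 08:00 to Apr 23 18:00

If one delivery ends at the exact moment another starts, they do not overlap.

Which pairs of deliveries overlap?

Sorted by start: T55, T56, T58, T57, T54, T59.
T56 starts after T55 ends, so T55 has no further overlaps.
T58 starts before T56 ends → T56 and T58 overlap.
T57 starts before T56 ends → T56 and T57 overlap.
T54 starts exactly when T56 ends (back-to-back, no overlap), so T56 has no further overlaps.
T57 starts before T58 ends → T58 and T57 overlap.
T54 starts before T58 ends → T58 and T54 overlap.
T59 starts after T58 ends.
T54 starts before T57 ends → T57 and T54 overlap.
T59 starts before T57 ends → T57 and T59 overlap.
T59 starts before T54 ends → T54 and T59 overlap.

T54 & T57, T54 & T58, T54 & T59, T56 & T57, T56 & T58, T57 & T58, T57 & T59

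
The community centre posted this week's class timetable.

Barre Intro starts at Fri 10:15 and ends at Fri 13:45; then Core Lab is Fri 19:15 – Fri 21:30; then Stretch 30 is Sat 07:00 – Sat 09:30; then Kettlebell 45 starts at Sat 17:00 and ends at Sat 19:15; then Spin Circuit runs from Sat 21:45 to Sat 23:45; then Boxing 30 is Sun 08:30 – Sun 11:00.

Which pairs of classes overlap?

Two intervals overlap when each starts before the other ends.
Sorted by start: Barre Intro, Core Lab, Stretch 30, Kettlebell 45, Spin Circuit, Boxing 30.
Core Lab starts after Barre Intro ends — done with Barre Intro.
Stretch 30 starts after Core Lab ends — done with Core Lab.
Kettlebell 45 starts after Stretch 30 ends — done with Stretch 30.
Spin Circuit starts after Kettlebell 45 ends — done with Kettlebell 45.
Boxing 30 starts after Spin Circuit ends.

no overlapping pairs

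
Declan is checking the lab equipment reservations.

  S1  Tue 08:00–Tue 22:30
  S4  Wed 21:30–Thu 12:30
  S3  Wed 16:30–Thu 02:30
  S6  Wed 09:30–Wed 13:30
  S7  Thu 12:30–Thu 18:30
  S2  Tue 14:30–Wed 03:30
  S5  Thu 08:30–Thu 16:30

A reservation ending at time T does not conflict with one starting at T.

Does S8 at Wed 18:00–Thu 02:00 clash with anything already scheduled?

Yes — it overlaps S3, S4

S1: ends Tue 22:30 at or before S8 starts Wed 18:00 → clear.
S2: ends Wed 03:30 at or before S8 starts Wed 18:00 → clear.
S6: ends Wed 13:30 at or before S8 starts Wed 18:00 → clear.
S3: starts Wed 16:30 before S8 ends Thu 02:00, and ends Thu 02:30 after S8 starts Wed 18:00 → overlap.
S4: starts Wed 21:30 before S8 ends Thu 02:00, and ends Thu 12:30 after S8 starts Wed 18:00 → overlap.
S5: starts Thu 08:30 at or after S8 ends Thu 02:00 → clear.
S7: starts Thu 12:30 at or after S8 ends Thu 02:00 → clear.
S8 overlaps S3, S4.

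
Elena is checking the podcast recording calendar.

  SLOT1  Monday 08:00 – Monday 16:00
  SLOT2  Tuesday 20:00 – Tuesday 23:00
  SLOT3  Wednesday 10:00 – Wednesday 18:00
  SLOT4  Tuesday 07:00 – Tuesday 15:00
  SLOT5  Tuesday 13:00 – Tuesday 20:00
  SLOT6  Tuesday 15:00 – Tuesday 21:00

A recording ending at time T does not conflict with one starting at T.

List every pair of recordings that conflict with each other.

Check each pair: they overlap iff neither finishes before the other starts.
Sorted by start: SLOT1, SLOT4, SLOT5, SLOT6, SLOT2, SLOT3.
SLOT4 starts after SLOT1 ends, so nothing later overlaps SLOT1 either.
SLOT5 starts before SLOT4 ends → SLOT4 and SLOT5 overlap.
SLOT6 starts exactly when SLOT4 ends (back-to-back, no overlap), so nothing later overlaps SLOT4 either.
SLOT6 starts before SLOT5 ends → SLOT5 and SLOT6 overlap.
SLOT2 starts exactly when SLOT5 ends (back-to-back, no overlap), so nothing later overlaps SLOT5 either.
SLOT2 starts before SLOT6 ends → SLOT6 and SLOT2 overlap.
SLOT3 starts after SLOT6 ends.
SLOT3 starts after SLOT2 ends.

SLOT2 & SLOT6, SLOT4 & SLOT5, SLOT5 & SLOT6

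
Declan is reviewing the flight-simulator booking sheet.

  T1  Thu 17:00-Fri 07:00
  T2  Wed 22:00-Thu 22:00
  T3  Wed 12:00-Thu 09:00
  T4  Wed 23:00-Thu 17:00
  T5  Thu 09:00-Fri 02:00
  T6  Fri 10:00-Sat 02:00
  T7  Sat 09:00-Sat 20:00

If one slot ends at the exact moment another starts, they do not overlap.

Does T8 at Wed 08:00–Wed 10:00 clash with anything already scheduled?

No — it doesn't clash with anything

T3: starts Wed 12:00 at or after T8 ends Wed 10:00 → clear.
T2: starts Wed 22:00 at or after T8 ends Wed 10:00 → clear.
T4: starts Wed 23:00 at or after T8 ends Wed 10:00 → clear.
T5: starts Thu 09:00 at or after T8 ends Wed 10:00 → clear.
T1: starts Thu 17:00 at or after T8 ends Wed 10:00 → clear.
T6: starts Fri 10:00 at or after T8 ends Wed 10:00 → clear.
T7: starts Sat 09:00 at or after T8 ends Wed 10:00 → clear.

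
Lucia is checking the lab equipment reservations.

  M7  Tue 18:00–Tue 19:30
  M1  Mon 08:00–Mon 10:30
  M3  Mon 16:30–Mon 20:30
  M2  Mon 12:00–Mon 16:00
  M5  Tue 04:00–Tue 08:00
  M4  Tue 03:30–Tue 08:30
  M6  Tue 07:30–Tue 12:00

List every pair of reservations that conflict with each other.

Check each pair: they overlap iff neither finishes before the other starts.
Sorted by start: M1, M2, M3, M4, M5, M6, M7.
M2 starts after M1 ends, so nothing later overlaps M1 either.
M3 starts after M2 ends, so nothing later overlaps M2 either.
M4 starts after M3 ends, so nothing later overlaps M3 either.
M5 starts before M4 ends → M4 and M5 overlap.
M6 starts before M4 ends → M4 and M6 overlap.
M7 starts after M4 ends.
M6 starts before M5 ends → M5 and M6 overlap.
M7 starts after M5 ends.
M7 starts after M6 ends.

M4 & M5, M4 & M6, M5 & M6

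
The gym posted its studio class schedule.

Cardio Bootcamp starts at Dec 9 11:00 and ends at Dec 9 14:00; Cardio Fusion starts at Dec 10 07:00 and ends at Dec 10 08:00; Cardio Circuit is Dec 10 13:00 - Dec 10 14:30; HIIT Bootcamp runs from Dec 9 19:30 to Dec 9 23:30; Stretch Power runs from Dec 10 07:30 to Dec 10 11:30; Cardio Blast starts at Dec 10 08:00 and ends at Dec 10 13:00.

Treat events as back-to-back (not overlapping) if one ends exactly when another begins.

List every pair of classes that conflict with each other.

Two intervals overlap when each starts before the other ends.
Sorted by start: Cardio Bootcamp, HIIT Bootcamp, Cardio Fusion, Stretch Power, Cardio Blast, Cardio Circuit.
HIIT Bootcamp starts after Cardio Bootcamp ends — done with Cardio Bootcamp.
Cardio Fusion starts after HIIT Bootcamp ends — done with HIIT Bootcamp.
Stretch Power starts before Cardio Fusion ends → Cardio Fusion and Stretch Power overlap.
Cardio Blast starts exactly when Cardio Fusion ends (back-to-back, no overlap) — done with Cardio Fusion.
Cardio Blast starts before Stretch Power ends → Stretch Power and Cardio Blast overlap.
Cardio Circuit starts after Stretch Power ends.
Cardio Circuit starts exactly when Cardio Blast ends (back-to-back, no overlap).

Cardio Blast & Stretch Power, Cardio Fusion & Stretch Power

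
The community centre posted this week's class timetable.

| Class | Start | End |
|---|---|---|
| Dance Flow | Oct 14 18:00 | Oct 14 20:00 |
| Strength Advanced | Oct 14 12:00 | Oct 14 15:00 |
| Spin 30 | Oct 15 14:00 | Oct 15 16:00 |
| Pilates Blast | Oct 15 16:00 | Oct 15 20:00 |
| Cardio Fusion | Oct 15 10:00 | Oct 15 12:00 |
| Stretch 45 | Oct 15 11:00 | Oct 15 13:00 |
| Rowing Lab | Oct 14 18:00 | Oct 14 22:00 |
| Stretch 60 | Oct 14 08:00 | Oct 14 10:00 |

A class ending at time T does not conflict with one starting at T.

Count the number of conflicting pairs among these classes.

2

Sorted by start: Stretch 60, Strength Advanced, Dance Flow, Rowing Lab, Cardio Fusion, Stretch 45, Spin 30, Pilates Blast.
Strength Advanced starts after Stretch 60 ends — done with Stretch 60.
Dance Flow starts after Strength Advanced ends — done with Strength Advanced.
Rowing Lab starts before Dance Flow ends → Dance Flow and Rowing Lab overlap.
Cardio Fusion starts after Dance Flow ends — done with Dance Flow.
Cardio Fusion starts after Rowing Lab ends — done with Rowing Lab.
Stretch 45 starts before Cardio Fusion ends → Cardio Fusion and Stretch 45 overlap.
Spin 30 starts after Cardio Fusion ends — done with Cardio Fusion.
Spin 30 starts after Stretch 45 ends — done with Stretch 45.
Pilates Blast starts exactly when Spin 30 ends (back-to-back, no overlap).
Overlapping pairs: Cardio Fusion & Stretch 45, Dance Flow & Rowing Lab — 2 in total.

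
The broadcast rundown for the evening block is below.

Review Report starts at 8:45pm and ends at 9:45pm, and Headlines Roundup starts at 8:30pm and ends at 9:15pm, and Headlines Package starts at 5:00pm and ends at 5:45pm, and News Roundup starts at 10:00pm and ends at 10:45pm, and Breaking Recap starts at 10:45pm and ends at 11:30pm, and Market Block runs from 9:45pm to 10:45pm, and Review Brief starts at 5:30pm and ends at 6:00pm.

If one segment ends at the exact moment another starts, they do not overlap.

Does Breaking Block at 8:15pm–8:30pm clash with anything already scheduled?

Headlines Package: ends 5:45pm at or before Breaking Block starts 8:15pm → clear.
Review Brief: ends 6:00pm at or before Breaking Block starts 8:15pm → clear.
Headlines Roundup: starts 8:30pm at or after Breaking Block ends 8:30pm → clear.
Review Report: starts 8:45pm at or after Breaking Block ends 8:30pm → clear.
Market Block: starts 9:45pm at or after Breaking Block ends 8:30pm → clear.
News Roundup: starts 10:00pm at or after Breaking Block ends 8:30pm → clear.
Breaking Recap: starts 10:45pm at or after Breaking Block ends 8:30pm → clear.

No — it doesn't clash with anything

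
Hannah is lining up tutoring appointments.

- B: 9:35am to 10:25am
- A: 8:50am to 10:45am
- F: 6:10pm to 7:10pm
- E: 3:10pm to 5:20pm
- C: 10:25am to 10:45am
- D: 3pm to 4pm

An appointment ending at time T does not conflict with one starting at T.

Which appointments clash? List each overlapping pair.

Sorted by start: A, B, C, D, E, F.
B starts before A ends → A and B overlap.
C starts before A ends → A and C overlap.
D starts after A ends, so nothing later overlaps A either.
C starts exactly when B ends (back-to-back, no overlap), so nothing later overlaps B either.
D starts after C ends, so nothing later overlaps C either.
E starts before D ends → D and E overlap.
F starts after D ends.
F starts after E ends.

A & B, A & C, D & E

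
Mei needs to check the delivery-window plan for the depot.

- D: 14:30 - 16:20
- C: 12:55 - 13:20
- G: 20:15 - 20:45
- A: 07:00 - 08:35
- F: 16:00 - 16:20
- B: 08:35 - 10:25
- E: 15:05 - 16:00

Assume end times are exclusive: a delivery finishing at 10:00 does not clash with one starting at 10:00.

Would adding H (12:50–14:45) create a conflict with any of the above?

Yes — it overlaps C, D

A: ends 08:35 at or before H starts 12:50 → clear.
B: ends 10:25 at or before H starts 12:50 → clear.
C: starts 12:55 before H ends 14:45, and ends 13:20 after H starts 12:50 → overlap.
D: starts 14:30 before H ends 14:45, and ends 16:20 after H starts 12:50 → overlap.
E: starts 15:05 at or after H ends 14:45 → clear.
F: starts 16:00 at or after H ends 14:45 → clear.
G: starts 20:15 at or after H ends 14:45 → clear.
H overlaps C, D.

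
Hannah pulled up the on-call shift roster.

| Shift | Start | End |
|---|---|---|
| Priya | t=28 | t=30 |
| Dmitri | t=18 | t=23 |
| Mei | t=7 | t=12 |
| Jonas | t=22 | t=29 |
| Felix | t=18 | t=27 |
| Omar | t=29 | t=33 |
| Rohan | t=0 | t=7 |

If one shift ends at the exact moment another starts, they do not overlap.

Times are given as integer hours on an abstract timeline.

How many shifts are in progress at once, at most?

Sweep the timeline, counting +1 at each start and −1 at each end (ends before starts at a tie):
t=0 start Rohan → 1
t=7 end Rohan → 0
t=7 start Mei → 1
t=12 end Mei → 0
t=18 start Dmitri → 1
t=18 start Felix → 2
t=22 start Jonas → 3
t=23 end Dmitri → 2
t=27 end Felix → 1
t=28 start Priya → 2
t=29 end Jonas → 1
t=29 start Omar → 2
t=30 end Priya → 1
t=33 end Omar → 0
Peak is 3, at t=22 (Dmitri, Felix, Jonas).

3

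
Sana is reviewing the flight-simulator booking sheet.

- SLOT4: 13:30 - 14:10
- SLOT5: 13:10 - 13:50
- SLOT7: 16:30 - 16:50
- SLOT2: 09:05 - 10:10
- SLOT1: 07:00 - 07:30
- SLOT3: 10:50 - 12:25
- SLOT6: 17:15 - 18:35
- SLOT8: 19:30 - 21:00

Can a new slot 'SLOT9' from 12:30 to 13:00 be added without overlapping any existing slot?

Yes — the slot is free

SLOT1: ends 07:30 at or before SLOT9 starts 12:30 → clear.
SLOT2: ends 10:10 at or before SLOT9 starts 12:30 → clear.
SLOT3: ends 12:25 at or before SLOT9 starts 12:30 → clear.
SLOT5: starts 13:10 at or after SLOT9 ends 13:00 → clear.
SLOT4: starts 13:30 at or after SLOT9 ends 13:00 → clear.
SLOT7: starts 16:30 at or after SLOT9 ends 13:00 → clear.
SLOT6: starts 17:15 at or after SLOT9 ends 13:00 → clear.
SLOT8: starts 19:30 at or after SLOT9 ends 13:00 → clear.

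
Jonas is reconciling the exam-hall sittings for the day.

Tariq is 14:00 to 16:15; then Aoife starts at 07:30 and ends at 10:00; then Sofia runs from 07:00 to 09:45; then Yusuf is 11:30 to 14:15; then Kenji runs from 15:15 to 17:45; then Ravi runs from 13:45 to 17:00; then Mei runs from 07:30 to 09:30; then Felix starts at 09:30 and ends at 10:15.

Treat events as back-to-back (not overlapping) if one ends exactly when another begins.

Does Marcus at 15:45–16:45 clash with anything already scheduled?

Yes — it overlaps Kenji, Ravi, Tariq

Sofia: ends 09:45 at or before Marcus starts 15:45 → clear.
Mei: ends 09:30 at or before Marcus starts 15:45 → clear.
Aoife: ends 10:00 at or before Marcus starts 15:45 → clear.
Felix: ends 10:15 at or before Marcus starts 15:45 → clear.
Yusuf: ends 14:15 at or before Marcus starts 15:45 → clear.
Ravi: starts 13:45 before Marcus ends 16:45, and ends 17:00 after Marcus starts 15:45 → overlap.
Tariq: starts 14:00 before Marcus ends 16:45, and ends 16:15 after Marcus starts 15:45 → overlap.
Kenji: starts 15:15 before Marcus ends 16:45, and ends 17:45 after Marcus starts 15:45 → overlap.
Marcus overlaps Ravi, Kenji, Tariq.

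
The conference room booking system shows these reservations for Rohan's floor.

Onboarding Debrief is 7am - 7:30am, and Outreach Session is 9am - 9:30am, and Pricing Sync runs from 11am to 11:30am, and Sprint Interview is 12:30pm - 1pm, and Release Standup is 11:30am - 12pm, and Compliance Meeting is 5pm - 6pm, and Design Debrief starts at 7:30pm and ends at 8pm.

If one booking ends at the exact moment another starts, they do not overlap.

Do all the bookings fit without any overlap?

Yes

Two intervals overlap when each starts before the other ends.
Sorted by start: Onboarding Debrief, Outreach Session, Pricing Sync, Release Standup, Sprint Interview, Compliance Meeting, Design Debrief.
Outreach Session starts after Onboarding Debrief ends, so Onboarding Debrief has no further overlaps.
Pricing Sync starts after Outreach Session ends, so Outreach Session has no further overlaps.
Release Standup starts exactly when Pricing Sync ends (back-to-back, no overlap), so Pricing Sync has no further overlaps.
Sprint Interview starts after Release Standup ends, so Release Standup has no further overlaps.
Compliance Meeting starts after Sprint Interview ends, so Sprint Interview has no further overlaps.
Design Debrief starts after Compliance Meeting ends.
Every pair is clear; the schedule has no overlaps.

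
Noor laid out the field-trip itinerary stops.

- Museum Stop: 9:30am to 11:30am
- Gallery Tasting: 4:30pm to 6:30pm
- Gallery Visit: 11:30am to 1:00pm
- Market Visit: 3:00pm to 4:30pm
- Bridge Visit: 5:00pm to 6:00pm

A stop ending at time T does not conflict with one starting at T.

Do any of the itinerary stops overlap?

Sorted by start: Museum Stop, Gallery Visit, Market Visit, Gallery Tasting, Bridge Visit.
Gallery Visit starts exactly when Museum Stop ends (back-to-back, no overlap); Museum Stop is clear from here.
Market Visit starts after Gallery Visit ends; Gallery Visit is clear from here.
Gallery Tasting starts exactly when Market Visit ends (back-to-back, no overlap); Market Visit is clear from here.
Bridge Visit starts before Gallery Tasting ends → Gallery Tasting and Bridge Visit overlap.
That's a conflict, so the schedule is not conflict-free.

Yes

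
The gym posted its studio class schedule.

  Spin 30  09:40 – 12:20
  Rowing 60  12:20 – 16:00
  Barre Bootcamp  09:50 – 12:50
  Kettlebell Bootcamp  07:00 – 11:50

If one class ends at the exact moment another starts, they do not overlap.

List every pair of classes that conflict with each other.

Barre Bootcamp & Kettlebell Bootcamp, Barre Bootcamp & Rowing 60, Barre Bootcamp & Spin 30, Kettlebell Bootcamp & Spin 30

Sorted by start: Kettlebell Bootcamp, Spin 30, Barre Bootcamp, Rowing 60.
Spin 30 starts before Kettlebell Bootcamp ends → Kettlebell Bootcamp and Spin 30 overlap.
Barre Bootcamp starts before Kettlebell Bootcamp ends → Kettlebell Bootcamp and Barre Bootcamp overlap.
Rowing 60 starts after Kettlebell Bootcamp ends.
Barre Bootcamp starts before Spin 30 ends → Spin 30 and Barre Bootcamp overlap.
Rowing 60 starts exactly when Spin 30 ends (back-to-back, no overlap).
Rowing 60 starts before Barre Bootcamp ends → Barre Bootcamp and Rowing 60 overlap.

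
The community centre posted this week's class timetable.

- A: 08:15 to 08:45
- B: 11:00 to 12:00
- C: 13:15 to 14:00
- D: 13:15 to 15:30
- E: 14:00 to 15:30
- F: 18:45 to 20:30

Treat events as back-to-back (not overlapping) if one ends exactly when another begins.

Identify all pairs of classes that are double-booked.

C & D, D & E

Sorted by start: A, B, C, D, E, F.
B starts after A ends — done with A.
C starts after B ends — done with B.
D starts before C ends → C and D overlap.
E starts exactly when C ends (back-to-back, no overlap) — done with C.
E starts before D ends → D and E overlap.
F starts after D ends.
F starts after E ends.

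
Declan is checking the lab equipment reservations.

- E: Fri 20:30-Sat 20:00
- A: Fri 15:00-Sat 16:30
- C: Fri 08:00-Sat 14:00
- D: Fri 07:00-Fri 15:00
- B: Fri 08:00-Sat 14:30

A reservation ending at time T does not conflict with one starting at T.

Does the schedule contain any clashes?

Sorted by start: D, B, C, A, E.
B starts before D ends → D and B overlap.
That's a conflict, so the schedule is not conflict-free.

Yes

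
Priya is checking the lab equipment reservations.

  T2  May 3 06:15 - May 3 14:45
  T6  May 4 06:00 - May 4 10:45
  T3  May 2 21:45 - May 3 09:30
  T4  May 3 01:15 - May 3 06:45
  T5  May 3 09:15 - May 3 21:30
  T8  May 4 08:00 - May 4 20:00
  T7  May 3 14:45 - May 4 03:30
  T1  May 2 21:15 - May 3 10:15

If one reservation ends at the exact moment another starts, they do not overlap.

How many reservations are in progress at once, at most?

4

Walk through starts and ends in time order (an end at T is processed before a start at T):
May 2 21:15 start T1 → 1
May 2 21:45 start T3 → 2
May 3 01:15 start T4 → 3
May 3 06:15 start T2 → 4
May 3 06:45 end T4 → 3
May 3 09:15 start T5 → 4
May 3 09:30 end T3 → 3
May 3 10:15 end T1 → 2
May 3 14:45 end T2 → 1
May 3 14:45 start T7 → 2
May 3 21:30 end T5 → 1
May 4 03:30 end T7 → 0
May 4 06:00 start T6 → 1
May 4 08:00 start T8 → 2
May 4 10:45 end T6 → 1
May 4 20:00 end T8 → 0
Peak is 4, at May 3 06:15 (T1, T2, T3, T4).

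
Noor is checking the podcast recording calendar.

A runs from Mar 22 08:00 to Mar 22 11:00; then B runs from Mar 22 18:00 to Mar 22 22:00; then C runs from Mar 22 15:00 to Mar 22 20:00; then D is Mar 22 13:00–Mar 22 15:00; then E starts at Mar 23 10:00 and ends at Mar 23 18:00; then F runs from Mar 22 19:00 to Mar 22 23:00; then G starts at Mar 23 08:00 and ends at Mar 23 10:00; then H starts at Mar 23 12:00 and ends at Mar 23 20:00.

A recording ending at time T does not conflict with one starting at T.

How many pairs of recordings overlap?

Sorted by start: A, D, C, B, F, G, E, H.
D starts after A ends — done with A.
C starts exactly when D ends (back-to-back, no overlap) — done with D.
B starts before C ends → C and B overlap.
F starts before C ends → C and F overlap.
G starts after C ends — done with C.
F starts before B ends → B and F overlap.
G starts after B ends — done with B.
G starts after F ends — done with F.
E starts exactly when G ends (back-to-back, no overlap) — done with G.
H starts before E ends → E and H overlap.
Overlapping pairs: B & C, B & F, C & F, E & H — 4 in total.

4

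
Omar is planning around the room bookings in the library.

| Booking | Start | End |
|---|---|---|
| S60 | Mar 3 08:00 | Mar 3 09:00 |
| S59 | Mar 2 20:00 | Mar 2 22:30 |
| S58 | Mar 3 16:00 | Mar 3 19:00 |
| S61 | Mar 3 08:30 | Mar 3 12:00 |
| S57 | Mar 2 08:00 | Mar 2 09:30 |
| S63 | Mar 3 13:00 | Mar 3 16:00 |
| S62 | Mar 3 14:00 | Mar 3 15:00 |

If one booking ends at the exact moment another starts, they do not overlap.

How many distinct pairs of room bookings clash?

2

Sorted by start: S57, S59, S60, S61, S63, S62, S58.
S59 starts after S57 ends, so nothing later overlaps S57 either.
S60 starts after S59 ends, so nothing later overlaps S59 either.
S61 starts before S60 ends → S60 and S61 overlap.
S63 starts after S60 ends, so nothing later overlaps S60 either.
S63 starts after S61 ends, so nothing later overlaps S61 either.
S62 starts before S63 ends → S63 and S62 overlap.
S58 starts exactly when S63 ends (back-to-back, no overlap).
S58 starts after S62 ends.
Overlapping pairs: S60 & S61, S62 & S63 — 2 in total.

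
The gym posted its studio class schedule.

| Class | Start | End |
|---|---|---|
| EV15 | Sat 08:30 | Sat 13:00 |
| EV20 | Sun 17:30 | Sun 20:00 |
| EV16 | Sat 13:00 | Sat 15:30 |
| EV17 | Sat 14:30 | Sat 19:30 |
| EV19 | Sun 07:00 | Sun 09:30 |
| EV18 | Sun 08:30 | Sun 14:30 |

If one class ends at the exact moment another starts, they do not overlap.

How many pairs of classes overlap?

2

Sorted by start: EV15, EV16, EV17, EV19, EV18, EV20.
EV16 starts exactly when EV15 ends (back-to-back, no overlap), so nothing later overlaps EV15 either.
EV17 starts before EV16 ends → EV16 and EV17 overlap.
EV19 starts after EV16 ends, so nothing later overlaps EV16 either.
EV19 starts after EV17 ends, so nothing later overlaps EV17 either.
EV18 starts before EV19 ends → EV19 and EV18 overlap.
EV20 starts after EV19 ends.
EV20 starts after EV18 ends.
Overlapping pairs: EV16 & EV17, EV18 & EV19 — 2 in total.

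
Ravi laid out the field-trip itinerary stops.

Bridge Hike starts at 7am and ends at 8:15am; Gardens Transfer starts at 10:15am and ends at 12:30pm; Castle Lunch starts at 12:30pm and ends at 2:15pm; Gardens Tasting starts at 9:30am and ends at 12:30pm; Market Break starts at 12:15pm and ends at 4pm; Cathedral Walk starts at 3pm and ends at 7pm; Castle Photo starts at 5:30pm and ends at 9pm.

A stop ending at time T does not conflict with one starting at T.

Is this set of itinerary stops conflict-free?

No

Check each pair: they overlap iff neither finishes before the other starts.
Sorted by start: Bridge Hike, Gardens Tasting, Gardens Transfer, Market Break, Castle Lunch, Cathedral Walk, Castle Photo.
Gardens Tasting starts after Bridge Hike ends — done with Bridge Hike.
Gardens Transfer starts before Gardens Tasting ends → Gardens Tasting and Gardens Transfer overlap.
That's a conflict, so the schedule is not conflict-free.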